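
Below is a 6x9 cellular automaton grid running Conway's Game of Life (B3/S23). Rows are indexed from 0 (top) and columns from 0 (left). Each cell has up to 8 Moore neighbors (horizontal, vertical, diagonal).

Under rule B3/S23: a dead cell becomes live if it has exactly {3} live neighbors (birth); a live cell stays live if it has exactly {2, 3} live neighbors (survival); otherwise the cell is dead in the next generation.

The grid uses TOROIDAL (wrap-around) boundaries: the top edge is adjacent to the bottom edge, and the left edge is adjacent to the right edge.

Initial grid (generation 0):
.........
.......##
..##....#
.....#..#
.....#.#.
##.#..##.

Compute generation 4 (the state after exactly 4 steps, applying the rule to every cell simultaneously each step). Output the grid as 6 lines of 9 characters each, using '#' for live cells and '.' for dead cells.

Simulating step by step:
Generation 0 (given above): 14 live cells
Generation 1: 17 live cells
#.....#..
.......##
#.......#
....#.###
#...##.#.
......###
Generation 2: 10 live cells
#.....#..
.......#.
#.....#..
....#.#..
#...#....
#........
Generation 3: 11 live cells
........#
......###
.....###.
.........
.....#...
##......#
Generation 4: 8 live cells
(generation 4 grid is the final answer)

Answer: .........
.....#..#
.....#..#
.....#...
#........
#.......#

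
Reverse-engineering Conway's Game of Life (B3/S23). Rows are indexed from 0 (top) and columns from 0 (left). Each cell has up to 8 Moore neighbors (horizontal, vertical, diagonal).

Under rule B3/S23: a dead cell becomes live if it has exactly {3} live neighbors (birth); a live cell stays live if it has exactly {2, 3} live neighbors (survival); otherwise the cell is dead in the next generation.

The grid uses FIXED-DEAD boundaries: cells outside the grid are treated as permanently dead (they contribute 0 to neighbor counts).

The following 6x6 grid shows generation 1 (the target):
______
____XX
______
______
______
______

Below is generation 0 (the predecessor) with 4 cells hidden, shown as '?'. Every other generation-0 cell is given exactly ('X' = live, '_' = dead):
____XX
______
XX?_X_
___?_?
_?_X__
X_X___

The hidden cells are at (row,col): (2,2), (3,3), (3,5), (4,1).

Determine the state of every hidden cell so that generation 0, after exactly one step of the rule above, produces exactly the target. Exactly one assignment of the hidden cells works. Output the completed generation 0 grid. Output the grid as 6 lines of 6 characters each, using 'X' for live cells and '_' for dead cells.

Hidden generation-0 cells (in order): (2,2), (3,3), (3,5), (4,1).
A hidden cell only influences target cells in its own 3x3 neighborhood. Try each of the 2^4 = 16 assignments, step the completed generation 0 forward once under B3/S23, and compare with the target:
  (2,2)=_ (3,3)=_ (3,5)=_ (4,1)=_ -> step reproduces the target at every cell -> ACCEPT
  (2,2)=_ (3,3)=_ (3,5)=_ (4,1)=X -> step gives (3,0)='X' but target has '_' -> reject
  (2,2)=_ (3,3)=_ (3,5)=X (4,1)=_ -> step gives (3,4)='X' but target has '_' -> reject
  (2,2)=_ (3,3)=_ (3,5)=X (4,1)=X -> step gives (3,0)='X' but target has '_' -> reject
  (2,2)=_ (3,3)=X (3,5)=_ (4,1)=_ -> step gives (3,2)='X' but target has '_' -> reject
  (2,2)=_ (3,3)=X (3,5)=_ (4,1)=X -> step gives (3,0)='X' but target has '_' -> reject
  (2,2)=_ (3,3)=X (3,5)=X (4,1)=_ -> step gives (2,4)='X' but target has '_' -> reject
  (2,2)=_ (3,3)=X (3,5)=X (4,1)=X -> step gives (2,4)='X' but target has '_' -> reject
  (2,2)=X (3,3)=_ (3,5)=_ (4,1)=_ -> step gives (1,1)='X' but target has '_' -> reject
  (2,2)=X (3,3)=_ (3,5)=_ (4,1)=X -> step gives (1,1)='X' but target has '_' -> reject
  (2,2)=X (3,3)=_ (3,5)=X (4,1)=_ -> step gives (1,1)='X' but target has '_' -> reject
  (2,2)=X (3,3)=_ (3,5)=X (4,1)=X -> step gives (1,1)='X' but target has '_' -> reject
  (2,2)=X (3,3)=X (3,5)=_ (4,1)=_ -> step gives (1,1)='X' but target has '_' -> reject
  (2,2)=X (3,3)=X (3,5)=_ (4,1)=X -> step gives (1,1)='X' but target has '_' -> reject
  (2,2)=X (3,3)=X (3,5)=X (4,1)=_ -> step gives (1,1)='X' but target has '_' -> reject
  (2,2)=X (3,3)=X (3,5)=X (4,1)=X -> step gives (1,1)='X' but target has '_' -> reject
Unique solution: (2,2)=dead, (3,3)=dead, (3,5)=dead, (4,1)=dead.
Check: live-neighbor counts of every cell in the completed generation 0:
000111
221233
111101
222221
122110
021210
Applying B3/S23 to generation 0 with these counts gives:
______
____XX
______
______
______
______
which matches the target exactly.

Answer: ____XX
______
XX__X_
______
___X__
X_X___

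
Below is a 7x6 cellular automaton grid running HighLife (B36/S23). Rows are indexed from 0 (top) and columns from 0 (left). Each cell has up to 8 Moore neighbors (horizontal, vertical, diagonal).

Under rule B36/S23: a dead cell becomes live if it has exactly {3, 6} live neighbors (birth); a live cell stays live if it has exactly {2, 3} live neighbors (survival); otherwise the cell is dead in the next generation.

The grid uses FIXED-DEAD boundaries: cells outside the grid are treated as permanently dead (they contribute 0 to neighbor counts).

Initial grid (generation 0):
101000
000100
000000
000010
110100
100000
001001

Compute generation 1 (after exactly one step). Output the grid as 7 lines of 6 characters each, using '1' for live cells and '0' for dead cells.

Answer: 000000
000000
000000
000000
110000
101000
000000

Derivation:
Simulating step by step:
Generation 0 (given above): 10 live cells
Generation 1: 4 live cells
(generation 1 grid is the final answer)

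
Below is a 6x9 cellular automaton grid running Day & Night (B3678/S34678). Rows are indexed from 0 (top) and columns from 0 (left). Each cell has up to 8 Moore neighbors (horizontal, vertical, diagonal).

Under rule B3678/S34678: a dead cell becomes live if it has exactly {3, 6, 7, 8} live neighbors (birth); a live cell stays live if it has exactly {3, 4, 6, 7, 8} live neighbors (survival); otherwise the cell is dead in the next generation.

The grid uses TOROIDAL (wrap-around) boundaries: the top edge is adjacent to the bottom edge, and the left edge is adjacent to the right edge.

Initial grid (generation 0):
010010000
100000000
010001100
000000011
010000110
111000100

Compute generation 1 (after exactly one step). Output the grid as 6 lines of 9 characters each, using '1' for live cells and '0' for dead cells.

Answer: 011000000
010001000
100000011
100001010
011000110
111001010

Derivation:
Simulating step by step:
Generation 0 (given above): 15 live cells
Generation 1: 19 live cells
(generation 1 grid is the final answer)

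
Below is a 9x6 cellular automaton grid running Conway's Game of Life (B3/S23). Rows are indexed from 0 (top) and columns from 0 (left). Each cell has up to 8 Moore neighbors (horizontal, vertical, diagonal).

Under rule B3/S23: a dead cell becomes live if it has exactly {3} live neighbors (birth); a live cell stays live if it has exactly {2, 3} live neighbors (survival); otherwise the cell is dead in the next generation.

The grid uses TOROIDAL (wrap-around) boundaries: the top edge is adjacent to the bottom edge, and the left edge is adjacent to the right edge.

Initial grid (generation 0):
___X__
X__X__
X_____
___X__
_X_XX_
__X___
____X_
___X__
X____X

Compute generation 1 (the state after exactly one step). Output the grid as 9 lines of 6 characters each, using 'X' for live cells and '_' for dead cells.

Simulating step by step:
Generation 0 (given above): 13 live cells
Generation 1: 14 live cells
(generation 1 grid is the final answer)

Answer: X___XX
______
______
__XXX_
___XX_
__X_X_
___X__
____XX
____X_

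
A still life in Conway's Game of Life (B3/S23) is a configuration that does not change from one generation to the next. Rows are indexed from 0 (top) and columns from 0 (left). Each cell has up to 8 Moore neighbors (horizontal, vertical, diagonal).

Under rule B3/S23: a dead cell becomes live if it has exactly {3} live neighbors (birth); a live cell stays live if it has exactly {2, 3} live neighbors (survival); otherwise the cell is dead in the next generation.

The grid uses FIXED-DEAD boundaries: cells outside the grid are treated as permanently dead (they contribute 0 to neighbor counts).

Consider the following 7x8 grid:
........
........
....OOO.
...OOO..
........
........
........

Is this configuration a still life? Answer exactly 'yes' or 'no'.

Answer: no

Derivation:
Compute generation 1 and compare to generation 0 (given above):
Generation 1:
........
.....O..
...O..O.
...O..O.
....O...
........
........
Cell (1,5) differs: gen0=0 vs gen1=1 -> NOT a still life.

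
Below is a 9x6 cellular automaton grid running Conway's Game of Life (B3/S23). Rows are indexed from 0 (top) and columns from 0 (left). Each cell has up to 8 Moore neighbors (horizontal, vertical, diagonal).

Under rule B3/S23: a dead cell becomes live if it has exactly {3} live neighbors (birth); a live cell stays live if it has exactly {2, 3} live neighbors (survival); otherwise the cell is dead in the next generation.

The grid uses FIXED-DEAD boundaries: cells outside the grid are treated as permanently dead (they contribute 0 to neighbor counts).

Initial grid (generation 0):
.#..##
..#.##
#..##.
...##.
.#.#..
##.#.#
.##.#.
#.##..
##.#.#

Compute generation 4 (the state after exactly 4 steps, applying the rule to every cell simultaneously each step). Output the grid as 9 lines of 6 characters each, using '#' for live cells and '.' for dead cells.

Answer: ...#..
.#.#..
......
......
......
......
#.#...
#.#...
#.#...

Derivation:
Simulating step by step:
Generation 0 (given above): 27 live cells
Generation 1: 17 live cells
...###
.##...
..#...
......
##.#..
#..#..
....#.
#.....
##.##.
Generation 2: 24 live cells
..###.
.##.#.
.##...
.##...
###...
#####.
......
##.##.
##....
Generation 3: 14 live cells
.##.#.
....#.
#.....
...#..
......
#..#..
......
###...
###...
Generation 4: 9 live cells
(generation 4 grid is the final answer)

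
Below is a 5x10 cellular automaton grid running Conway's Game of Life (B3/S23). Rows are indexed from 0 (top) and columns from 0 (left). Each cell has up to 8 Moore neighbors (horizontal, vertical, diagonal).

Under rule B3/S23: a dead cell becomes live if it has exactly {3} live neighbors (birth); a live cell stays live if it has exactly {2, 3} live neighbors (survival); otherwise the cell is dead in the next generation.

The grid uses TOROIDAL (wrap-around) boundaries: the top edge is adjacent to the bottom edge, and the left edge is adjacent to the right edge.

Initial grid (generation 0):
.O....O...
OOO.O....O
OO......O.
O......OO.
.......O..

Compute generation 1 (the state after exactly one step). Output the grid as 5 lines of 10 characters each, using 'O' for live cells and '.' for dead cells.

Simulating step by step:
Generation 0 (given above): 14 live cells
Generation 1: 14 live cells
(generation 1 grid is the final answer)

Answer: .OO.......
..O......O
..O....OO.
OO.....OO.
......OOO.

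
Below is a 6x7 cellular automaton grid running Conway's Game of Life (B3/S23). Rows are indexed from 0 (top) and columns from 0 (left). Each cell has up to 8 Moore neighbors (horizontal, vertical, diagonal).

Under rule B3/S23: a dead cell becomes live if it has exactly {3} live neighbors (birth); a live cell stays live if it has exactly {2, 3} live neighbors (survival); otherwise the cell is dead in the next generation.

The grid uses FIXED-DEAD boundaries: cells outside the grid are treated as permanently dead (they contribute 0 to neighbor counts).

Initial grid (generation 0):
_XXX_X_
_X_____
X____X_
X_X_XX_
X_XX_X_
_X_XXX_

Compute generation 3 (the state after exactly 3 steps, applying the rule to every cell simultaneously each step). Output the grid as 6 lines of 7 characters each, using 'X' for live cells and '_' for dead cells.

Simulating step by step:
Generation 0 (given above): 19 live cells
Generation 1: 17 live cells
_XX____
XX__X__
X___XX_
X_X__XX
X_____X
_X_X_X_
Generation 2: 19 live cells
XXX____
X_XXXX_
X__XX_X
X___X_X
X_X_X_X
_______
Generation 3: 13 live cells
(generation 3 grid is the final answer)

Answer: X_X_X__
X____X_
X_X___X
X___X_X
_X_X___
_______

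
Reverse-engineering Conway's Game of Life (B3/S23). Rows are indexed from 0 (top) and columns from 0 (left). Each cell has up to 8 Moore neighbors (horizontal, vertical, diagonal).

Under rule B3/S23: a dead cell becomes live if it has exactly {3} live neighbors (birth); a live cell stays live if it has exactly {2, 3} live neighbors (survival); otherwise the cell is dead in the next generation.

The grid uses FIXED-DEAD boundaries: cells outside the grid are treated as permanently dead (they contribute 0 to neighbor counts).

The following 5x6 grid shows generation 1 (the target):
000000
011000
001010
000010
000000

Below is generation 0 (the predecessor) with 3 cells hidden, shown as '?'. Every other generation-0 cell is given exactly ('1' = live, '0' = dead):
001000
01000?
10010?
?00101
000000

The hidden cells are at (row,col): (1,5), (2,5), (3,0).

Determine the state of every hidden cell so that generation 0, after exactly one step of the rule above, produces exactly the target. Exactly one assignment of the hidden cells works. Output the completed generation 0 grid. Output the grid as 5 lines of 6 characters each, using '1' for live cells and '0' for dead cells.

Hidden generation-0 cells (in order): (1,5), (2,5), (3,0).
A hidden cell only influences target cells in its own 3x3 neighborhood. Try each of the 2^3 = 8 assignments, step the completed generation 0 forward once under B3/S23, and compare with the target:
  (1,5)=0 (2,5)=0 (3,0)=0 -> step reproduces the target at every cell -> ACCEPT
  (1,5)=0 (2,5)=0 (3,0)=1 -> step gives (2,0)='1' but target has '0' -> reject
  (1,5)=0 (2,5)=1 (3,0)=0 -> step gives (2,4)='0' but target has '1' -> reject
  (1,5)=0 (2,5)=1 (3,0)=1 -> step gives (2,0)='1' but target has '0' -> reject
  (1,5)=1 (2,5)=0 (3,0)=0 -> step gives (2,4)='0' but target has '1' -> reject
  (1,5)=1 (2,5)=0 (3,0)=1 -> step gives (2,0)='1' but target has '0' -> reject
  (1,5)=1 (2,5)=1 (3,0)=0 -> step gives (1,4)='1' but target has '0' -> reject
  (1,5)=1 (2,5)=1 (3,0)=1 -> step gives (1,4)='1' but target has '0' -> reject
Unique solution: (1,5)=dead, (2,5)=dead, (3,0)=dead.
Check: live-neighbor counts of every cell in the completed generation 0:
121100
223210
123131
112130
001121
Applying B3/S23 to generation 0 with these counts gives:
000000
011000
001010
000010
000000
which matches the target exactly.

Answer: 001000
010000
100100
000101
000000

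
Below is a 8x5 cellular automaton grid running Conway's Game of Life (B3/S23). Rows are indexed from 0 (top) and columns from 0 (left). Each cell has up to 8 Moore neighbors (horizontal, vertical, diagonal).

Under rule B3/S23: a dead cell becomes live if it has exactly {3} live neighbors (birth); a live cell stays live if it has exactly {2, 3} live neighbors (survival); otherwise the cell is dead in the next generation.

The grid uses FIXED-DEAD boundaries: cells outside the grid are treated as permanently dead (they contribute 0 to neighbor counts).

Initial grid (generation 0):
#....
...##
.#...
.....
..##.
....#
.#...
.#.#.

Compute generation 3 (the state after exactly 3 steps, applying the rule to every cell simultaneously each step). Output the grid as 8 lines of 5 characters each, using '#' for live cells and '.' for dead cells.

Answer: .....
.....
.....
.....
..##.
.#.#.
.###.
.....

Derivation:
Simulating step by step:
Generation 0 (given above): 10 live cells
Generation 1: 6 live cells
.....
.....
.....
..#..
...#.
..##.
..#..
..#..
Generation 2: 5 live cells
.....
.....
.....
.....
...#.
..##.
.##..
.....
Generation 3: 7 live cells
(generation 3 grid is the final answer)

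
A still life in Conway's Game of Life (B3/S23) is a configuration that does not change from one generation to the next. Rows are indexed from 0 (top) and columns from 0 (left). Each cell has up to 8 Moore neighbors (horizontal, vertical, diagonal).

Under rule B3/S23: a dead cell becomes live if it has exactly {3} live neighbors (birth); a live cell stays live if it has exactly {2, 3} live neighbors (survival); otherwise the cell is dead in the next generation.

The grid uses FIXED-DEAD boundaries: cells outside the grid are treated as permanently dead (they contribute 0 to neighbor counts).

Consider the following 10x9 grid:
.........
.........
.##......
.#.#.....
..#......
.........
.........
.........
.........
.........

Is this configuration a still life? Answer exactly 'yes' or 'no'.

Answer: yes

Derivation:
Compute generation 1 and compare to generation 0 (given above):
Generation 1:
.........
.........
.##......
.#.#.....
..#......
.........
.........
.........
.........
.........
The grids are IDENTICAL -> still life.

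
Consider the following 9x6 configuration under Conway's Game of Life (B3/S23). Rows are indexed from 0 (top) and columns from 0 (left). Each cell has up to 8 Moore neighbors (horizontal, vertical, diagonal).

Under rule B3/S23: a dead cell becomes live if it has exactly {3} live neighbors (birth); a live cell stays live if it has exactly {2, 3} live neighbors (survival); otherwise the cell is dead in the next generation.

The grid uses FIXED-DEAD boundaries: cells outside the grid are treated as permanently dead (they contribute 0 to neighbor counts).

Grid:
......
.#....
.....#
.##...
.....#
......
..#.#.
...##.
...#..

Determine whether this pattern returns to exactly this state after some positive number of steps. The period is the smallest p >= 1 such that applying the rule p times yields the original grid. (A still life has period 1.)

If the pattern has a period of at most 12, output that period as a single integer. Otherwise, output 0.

Simulating and comparing each generation to the original:
Gen 0 (original, given above): 10 live cells
Gen 1: 7 live cells, differs from original
Gen 2: 5 live cells, differs from original
Gen 3: 5 live cells, differs from original
Gen 4: 4 live cells, differs from original
Gen 5: 3 live cells, differs from original
Gen 6: 4 live cells, differs from original
Gen 7: 4 live cells, differs from original
Gen 8: 4 live cells, differs from original
Gen 9: 4 live cells, differs from original
Gen 10: 4 live cells, differs from original
Gen 11: 4 live cells, differs from original
Gen 12: 4 live cells, differs from original
No period found within 12 steps.

Answer: 0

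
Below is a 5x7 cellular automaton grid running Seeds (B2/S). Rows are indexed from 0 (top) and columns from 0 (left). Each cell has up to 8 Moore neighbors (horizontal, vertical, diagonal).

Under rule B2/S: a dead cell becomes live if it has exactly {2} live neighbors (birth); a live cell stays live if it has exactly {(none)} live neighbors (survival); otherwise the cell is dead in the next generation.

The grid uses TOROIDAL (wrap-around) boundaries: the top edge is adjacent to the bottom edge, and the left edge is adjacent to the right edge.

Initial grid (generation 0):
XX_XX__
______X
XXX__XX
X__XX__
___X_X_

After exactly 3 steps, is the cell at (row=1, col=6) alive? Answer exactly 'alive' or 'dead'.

Simulating step by step:
Generation 0 (given above): 15 live cells
Generation 1: 0 live cells
_______
_______
_______
_______
_______
Generation 2: 0 live cells
_______
_______
_______
_______
_______
Generation 3: 0 live cells
_______
_______
_______
_______
_______

Cell (1,6) at generation 3: 0 -> dead

Answer: dead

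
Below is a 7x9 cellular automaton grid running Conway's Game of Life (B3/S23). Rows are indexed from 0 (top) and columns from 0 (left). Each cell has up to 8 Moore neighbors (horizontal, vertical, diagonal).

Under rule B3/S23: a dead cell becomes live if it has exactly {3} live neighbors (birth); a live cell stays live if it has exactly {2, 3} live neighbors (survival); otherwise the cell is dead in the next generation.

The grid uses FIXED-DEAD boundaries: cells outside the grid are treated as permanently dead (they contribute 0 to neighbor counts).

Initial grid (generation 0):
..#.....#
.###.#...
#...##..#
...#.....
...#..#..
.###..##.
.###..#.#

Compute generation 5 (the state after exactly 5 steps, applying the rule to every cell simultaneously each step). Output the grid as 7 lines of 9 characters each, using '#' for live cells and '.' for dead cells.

Answer: ######...
#..#..#..
.##.#..#.
##.#..#..
.#.###...
.##......
.........

Derivation:
Simulating step by step:
Generation 0 (given above): 23 live cells
Generation 1: 22 live cells
.###.....
.###.#...
.#...#...
...#.#...
...##.##.
.#..###..
.#.#..#..
Generation 2: 18 live cells
.#.##....
#..#.....
.#.#.##..
..##.#...
..##...#.
.........
..#.#.#..
Generation 3: 17 live cells
..###....
##.#.#...
.#.#.##..
.#...#...
..###....
..#......
.........
Generation 4: 19 live cells
.####....
##...##..
.#...##..
.#...##..
.####....
..#......
.........
Generation 5: 23 live cells
(generation 5 grid is the final answer)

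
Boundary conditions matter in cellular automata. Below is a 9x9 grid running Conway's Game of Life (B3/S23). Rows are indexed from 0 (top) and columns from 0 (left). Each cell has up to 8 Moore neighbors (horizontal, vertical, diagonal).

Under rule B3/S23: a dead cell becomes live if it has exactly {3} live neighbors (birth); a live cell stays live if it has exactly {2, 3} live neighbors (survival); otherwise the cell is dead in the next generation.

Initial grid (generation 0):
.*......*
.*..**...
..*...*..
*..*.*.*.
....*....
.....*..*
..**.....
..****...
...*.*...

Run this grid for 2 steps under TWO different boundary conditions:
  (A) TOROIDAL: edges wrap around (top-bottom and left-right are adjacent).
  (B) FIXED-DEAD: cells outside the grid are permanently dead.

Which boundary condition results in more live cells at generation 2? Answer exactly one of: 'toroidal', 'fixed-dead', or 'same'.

Answer: toroidal

Derivation:
Under TOROIDAL boundary, generation 2:
*.**.**..
*...***..
*.....*..
.........
......**.
...*..*..
...*.*...
.....**..
.....**..
Population = 21

Under FIXED-DEAD boundary, generation 2:
.........
.*.*.....
.*....*..
.......*.
......*..
...*..*..
...*.*...
..**.**..
....*....
Population = 15

Comparison: toroidal=21, fixed-dead=15 -> toroidal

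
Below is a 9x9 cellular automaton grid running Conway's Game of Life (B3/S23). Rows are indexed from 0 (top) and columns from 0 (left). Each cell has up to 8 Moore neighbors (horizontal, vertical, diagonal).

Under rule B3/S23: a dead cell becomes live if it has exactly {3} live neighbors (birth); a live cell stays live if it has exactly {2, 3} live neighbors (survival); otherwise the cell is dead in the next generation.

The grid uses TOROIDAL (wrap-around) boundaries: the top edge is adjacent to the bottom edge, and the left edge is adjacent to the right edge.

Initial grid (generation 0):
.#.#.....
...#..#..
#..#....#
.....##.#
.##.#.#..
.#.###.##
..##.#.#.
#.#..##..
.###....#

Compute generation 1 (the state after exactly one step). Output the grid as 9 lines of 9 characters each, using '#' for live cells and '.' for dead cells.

Answer: ##.##....
#..##....
#...###.#
.######.#
.##.....#
##.....##
#......#.
#....####
...##....

Derivation:
Simulating step by step:
Generation 0 (given above): 32 live cells
Generation 1: 35 live cells
(generation 1 grid is the final answer)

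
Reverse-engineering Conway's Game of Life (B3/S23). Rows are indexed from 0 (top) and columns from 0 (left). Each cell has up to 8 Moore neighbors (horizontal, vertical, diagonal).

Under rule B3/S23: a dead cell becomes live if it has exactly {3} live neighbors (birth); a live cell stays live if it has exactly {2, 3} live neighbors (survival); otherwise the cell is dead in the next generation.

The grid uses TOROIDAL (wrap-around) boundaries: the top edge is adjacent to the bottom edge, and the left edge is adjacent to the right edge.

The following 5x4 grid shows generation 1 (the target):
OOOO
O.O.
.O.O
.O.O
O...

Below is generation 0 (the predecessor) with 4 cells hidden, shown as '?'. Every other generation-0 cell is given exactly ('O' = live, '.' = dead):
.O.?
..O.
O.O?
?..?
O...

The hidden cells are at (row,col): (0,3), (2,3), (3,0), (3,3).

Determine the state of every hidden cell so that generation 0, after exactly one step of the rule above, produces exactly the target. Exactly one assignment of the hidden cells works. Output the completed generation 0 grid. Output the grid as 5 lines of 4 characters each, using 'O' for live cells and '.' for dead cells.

Hidden generation-0 cells (in order): (0,3), (2,3), (3,0), (3,3).
A hidden cell only influences target cells in its own 3x3 neighborhood. Try each of the 2^4 = 16 assignments, step the completed generation 0 forward once under B3/S23, and compare with the target:
  (0,3)=. (2,3)=. (3,0)=. (3,3)=. -> step gives (0,0)='.' but target has 'O' -> reject
  (0,3)=. (2,3)=. (3,0)=. (3,3)=O -> step gives (0,0)='.' but target has 'O' -> reject
  (0,3)=. (2,3)=. (3,0)=O (3,3)=. -> step gives (0,0)='.' but target has 'O' -> reject
  (0,3)=. (2,3)=. (3,0)=O (3,3)=O -> step gives (0,0)='.' but target has 'O' -> reject
  (0,3)=. (2,3)=O (3,0)=. (3,3)=. -> step gives (0,0)='.' but target has 'O' -> reject
  (0,3)=. (2,3)=O (3,0)=. (3,3)=O -> step gives (0,0)='.' but target has 'O' -> reject
  (0,3)=. (2,3)=O (3,0)=O (3,3)=. -> step gives (0,0)='.' but target has 'O' -> reject
  (0,3)=. (2,3)=O (3,0)=O (3,3)=O -> step gives (0,0)='.' but target has 'O' -> reject
  (0,3)=O (2,3)=. (3,0)=. (3,3)=. -> step reproduces the target at every cell -> ACCEPT
  (0,3)=O (2,3)=. (3,0)=. (3,3)=O -> step gives (2,2)='O' but target has '.' -> reject
  (0,3)=O (2,3)=. (3,0)=O (3,3)=. -> step gives (2,1)='.' but target has 'O' -> reject
  (0,3)=O (2,3)=. (3,0)=O (3,3)=O -> step gives (2,0)='O' but target has '.' -> reject
  (0,3)=O (2,3)=O (3,0)=. (3,3)=. -> step gives (1,0)='.' but target has 'O' -> reject
  (0,3)=O (2,3)=O (3,0)=. (3,3)=O -> step gives (1,0)='.' but target has 'O' -> reject
  (0,3)=O (2,3)=O (3,0)=O (3,3)=. -> step gives (1,0)='.' but target has 'O' -> reject
  (0,3)=O (2,3)=O (3,0)=O (3,3)=O -> step gives (1,0)='.' but target has 'O' -> reject
Unique solution: (0,3)=live, (2,3)=dead, (3,0)=dead, (3,3)=dead.
Check: live-neighbor counts of every cell in the completed generation 0:
3232
3434
0313
2313
2222
Applying B3/S23 to generation 0 with these counts gives:
OOOO
O.O.
.O.O
.O.O
O...
which matches the target exactly.

Answer: .O.O
..O.
O.O.
....
O...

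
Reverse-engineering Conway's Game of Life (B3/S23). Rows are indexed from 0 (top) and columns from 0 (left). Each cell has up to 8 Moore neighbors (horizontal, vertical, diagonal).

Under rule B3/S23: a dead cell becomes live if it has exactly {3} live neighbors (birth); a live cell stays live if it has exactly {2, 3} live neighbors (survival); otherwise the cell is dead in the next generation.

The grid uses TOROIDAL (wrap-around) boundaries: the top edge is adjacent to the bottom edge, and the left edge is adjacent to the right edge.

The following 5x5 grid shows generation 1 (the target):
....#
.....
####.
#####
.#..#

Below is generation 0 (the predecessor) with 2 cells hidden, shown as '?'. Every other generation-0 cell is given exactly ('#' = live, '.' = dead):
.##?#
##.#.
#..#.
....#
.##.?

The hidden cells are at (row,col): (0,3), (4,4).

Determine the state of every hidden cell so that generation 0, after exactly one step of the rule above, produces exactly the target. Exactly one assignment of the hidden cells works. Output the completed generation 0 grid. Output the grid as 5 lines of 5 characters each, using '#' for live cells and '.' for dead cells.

Hidden generation-0 cells (in order): (0,3), (4,4).
A hidden cell only influences target cells in its own 3x3 neighborhood. Try each of the 2^2 = 4 assignments, step the completed generation 0 forward once under B3/S23, and compare with the target:
  (0,3)=. (4,4)=. -> step gives (1,3)='#' but target has '.' -> reject
  (0,3)=. (4,4)=# -> step gives (1,3)='#' but target has '.' -> reject
  (0,3)=# (4,4)=. -> step reproduces the target at every cell -> ACCEPT
  (0,3)=# (4,4)=# -> step gives (0,4)='.' but target has '#' -> reject
Unique solution: (0,3)=live, (4,4)=dead.
Check: live-neighbor counts of every cell in the completed generation 0:
55643
44646
33325
33332
43453
Applying B3/S23 to generation 0 with these counts gives:
....#
.....
####.
#####
.#..#
which matches the target exactly.

Answer: .####
##.#.
#..#.
....#
.##..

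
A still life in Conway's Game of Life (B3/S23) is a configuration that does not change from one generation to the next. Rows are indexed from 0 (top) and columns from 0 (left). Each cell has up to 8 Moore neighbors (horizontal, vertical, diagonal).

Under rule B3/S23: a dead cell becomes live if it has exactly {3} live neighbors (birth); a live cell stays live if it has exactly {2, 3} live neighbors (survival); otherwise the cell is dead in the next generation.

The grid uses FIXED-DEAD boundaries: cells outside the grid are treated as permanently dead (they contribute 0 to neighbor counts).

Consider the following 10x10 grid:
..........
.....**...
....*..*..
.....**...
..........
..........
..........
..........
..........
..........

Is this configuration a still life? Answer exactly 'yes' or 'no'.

Answer: yes

Derivation:
Compute generation 1 and compare to generation 0 (given above):
Generation 1:
..........
.....**...
....*..*..
.....**...
..........
..........
..........
..........
..........
..........
The grids are IDENTICAL -> still life.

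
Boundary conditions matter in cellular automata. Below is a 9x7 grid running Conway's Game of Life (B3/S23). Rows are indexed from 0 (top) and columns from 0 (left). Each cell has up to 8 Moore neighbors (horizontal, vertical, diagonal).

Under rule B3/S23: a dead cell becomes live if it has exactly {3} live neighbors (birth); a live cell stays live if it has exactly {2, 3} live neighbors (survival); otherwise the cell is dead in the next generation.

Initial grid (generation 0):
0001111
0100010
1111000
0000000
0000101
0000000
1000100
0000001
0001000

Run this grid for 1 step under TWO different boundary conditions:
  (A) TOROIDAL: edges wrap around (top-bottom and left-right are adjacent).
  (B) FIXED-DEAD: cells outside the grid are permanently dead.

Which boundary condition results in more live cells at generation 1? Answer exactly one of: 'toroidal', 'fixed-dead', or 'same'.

Under TOROIDAL boundary, generation 1:
0011011
0100010
1110000
1111000
0000000
0000010
0000000
0000000
0001001
Population = 16

Under FIXED-DEAD boundary, generation 1:
0000111
1100011
1110000
0111000
0000000
0000010
0000000
0000000
0000000
Population = 14

Comparison: toroidal=16, fixed-dead=14 -> toroidal

Answer: toroidal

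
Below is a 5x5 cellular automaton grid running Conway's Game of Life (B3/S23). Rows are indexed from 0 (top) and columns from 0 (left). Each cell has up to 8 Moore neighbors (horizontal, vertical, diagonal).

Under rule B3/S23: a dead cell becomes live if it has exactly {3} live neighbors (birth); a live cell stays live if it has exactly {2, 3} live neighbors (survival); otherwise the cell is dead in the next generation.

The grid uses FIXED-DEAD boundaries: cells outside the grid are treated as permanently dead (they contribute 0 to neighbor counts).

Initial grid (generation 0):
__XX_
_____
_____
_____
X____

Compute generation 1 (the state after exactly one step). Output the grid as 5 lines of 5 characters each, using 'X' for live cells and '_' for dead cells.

Simulating step by step:
Generation 0 (given above): 3 live cells
Generation 1: 0 live cells
(generation 1 grid is the final answer)

Answer: _____
_____
_____
_____
_____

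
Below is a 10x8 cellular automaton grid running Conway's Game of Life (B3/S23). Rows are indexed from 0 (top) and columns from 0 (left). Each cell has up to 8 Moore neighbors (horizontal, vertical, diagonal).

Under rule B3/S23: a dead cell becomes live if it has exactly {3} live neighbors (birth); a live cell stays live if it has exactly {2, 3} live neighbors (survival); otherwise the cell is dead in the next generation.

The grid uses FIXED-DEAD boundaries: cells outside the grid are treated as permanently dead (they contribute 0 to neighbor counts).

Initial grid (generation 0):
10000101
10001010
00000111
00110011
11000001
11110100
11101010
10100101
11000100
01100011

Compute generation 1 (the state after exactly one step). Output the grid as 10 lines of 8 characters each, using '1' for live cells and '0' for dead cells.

Answer: 00000110
00001000
00011000
01100100
10001001
00011110
00001010
00111100
10000101
11100010

Derivation:
Simulating step by step:
Generation 0 (given above): 37 live cells
Generation 1: 28 live cells
(generation 1 grid is the final answer)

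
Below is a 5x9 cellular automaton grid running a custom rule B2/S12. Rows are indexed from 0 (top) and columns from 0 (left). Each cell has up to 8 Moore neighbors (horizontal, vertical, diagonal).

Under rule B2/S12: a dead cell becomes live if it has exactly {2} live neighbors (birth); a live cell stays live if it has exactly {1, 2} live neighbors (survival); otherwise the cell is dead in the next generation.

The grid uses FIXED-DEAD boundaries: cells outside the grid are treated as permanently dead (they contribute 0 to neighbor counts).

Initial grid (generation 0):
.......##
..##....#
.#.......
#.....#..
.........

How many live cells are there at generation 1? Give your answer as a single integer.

Simulating step by step:
Generation 0 (given above): 8 live cells
Generation 1: 14 live cells
..##...##
.###....#
##.#...#.
##.......
.........
Population at generation 1: 14

Answer: 14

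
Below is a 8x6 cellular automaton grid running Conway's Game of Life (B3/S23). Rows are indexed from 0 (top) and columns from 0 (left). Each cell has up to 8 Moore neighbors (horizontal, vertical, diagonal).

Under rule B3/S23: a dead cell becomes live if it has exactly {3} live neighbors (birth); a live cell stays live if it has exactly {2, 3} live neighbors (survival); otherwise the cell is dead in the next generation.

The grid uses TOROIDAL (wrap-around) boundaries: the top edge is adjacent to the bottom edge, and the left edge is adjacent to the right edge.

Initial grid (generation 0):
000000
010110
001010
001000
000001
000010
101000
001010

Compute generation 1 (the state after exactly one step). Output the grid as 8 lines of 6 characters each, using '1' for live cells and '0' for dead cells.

Simulating step by step:
Generation 0 (given above): 12 live cells
Generation 1: 14 live cells
(generation 1 grid is the final answer)

Answer: 001010
001110
011010
000100
000000
000001
010001
010100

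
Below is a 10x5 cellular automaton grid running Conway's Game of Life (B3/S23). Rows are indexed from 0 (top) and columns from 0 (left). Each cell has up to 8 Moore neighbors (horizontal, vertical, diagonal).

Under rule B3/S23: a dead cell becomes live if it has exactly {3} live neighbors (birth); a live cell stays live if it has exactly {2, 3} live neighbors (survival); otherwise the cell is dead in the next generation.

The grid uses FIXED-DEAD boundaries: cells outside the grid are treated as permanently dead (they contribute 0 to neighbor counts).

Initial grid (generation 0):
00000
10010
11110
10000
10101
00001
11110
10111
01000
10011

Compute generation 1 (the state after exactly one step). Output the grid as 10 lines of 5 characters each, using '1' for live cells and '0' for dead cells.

Answer: 00000
10010
10110
10000
01010
10001
10000
10001
11000
00000

Derivation:
Simulating step by step:
Generation 0 (given above): 23 live cells
Generation 1: 15 live cells
(generation 1 grid is the final answer)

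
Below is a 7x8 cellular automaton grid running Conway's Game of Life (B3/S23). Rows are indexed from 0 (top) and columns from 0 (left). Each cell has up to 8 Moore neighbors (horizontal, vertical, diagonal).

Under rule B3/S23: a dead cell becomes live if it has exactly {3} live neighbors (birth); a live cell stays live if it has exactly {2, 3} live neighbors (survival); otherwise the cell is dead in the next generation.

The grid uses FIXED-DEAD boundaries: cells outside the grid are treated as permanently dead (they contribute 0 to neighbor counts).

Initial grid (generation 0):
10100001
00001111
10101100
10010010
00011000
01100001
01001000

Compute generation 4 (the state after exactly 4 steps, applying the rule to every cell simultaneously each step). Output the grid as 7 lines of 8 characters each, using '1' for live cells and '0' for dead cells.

Answer: 00000000
01000000
11100000
10011000
10101000
10001000
01110000

Derivation:
Simulating step by step:
Generation 0 (given above): 21 live cells
Generation 1: 16 live cells
00000101
00001001
01000001
01100000
01011000
01101000
01100000
Generation 2: 14 live cells
00000010
00000001
01100000
11010000
10001000
10001000
01110000
Generation 3: 14 live cells
00000000
00000000
11100000
10010000
10011000
10101000
01110000
Generation 4: 15 live cells
(generation 4 grid is the final answer)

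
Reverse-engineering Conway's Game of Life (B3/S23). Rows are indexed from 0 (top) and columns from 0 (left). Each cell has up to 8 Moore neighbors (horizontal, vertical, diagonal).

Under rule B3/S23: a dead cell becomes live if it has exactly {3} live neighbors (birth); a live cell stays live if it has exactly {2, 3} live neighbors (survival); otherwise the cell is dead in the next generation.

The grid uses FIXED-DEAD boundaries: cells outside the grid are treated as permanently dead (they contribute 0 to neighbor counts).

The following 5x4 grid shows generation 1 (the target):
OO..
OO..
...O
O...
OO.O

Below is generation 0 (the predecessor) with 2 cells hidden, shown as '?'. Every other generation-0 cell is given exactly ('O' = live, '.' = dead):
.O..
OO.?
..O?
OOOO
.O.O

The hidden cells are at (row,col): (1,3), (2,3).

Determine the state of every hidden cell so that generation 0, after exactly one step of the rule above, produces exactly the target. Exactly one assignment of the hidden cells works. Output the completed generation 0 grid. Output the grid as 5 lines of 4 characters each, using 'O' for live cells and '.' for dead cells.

Answer: .O..
OO..
..OO
OOOO
.O.O

Derivation:
Hidden generation-0 cells (in order): (1,3), (2,3).
A hidden cell only influences target cells in its own 3x3 neighborhood. Try each of the 2^2 = 4 assignments, step the completed generation 0 forward once under B3/S23, and compare with the target:
  (1,3)=. (2,3)=. -> step gives (1,2)='O' but target has '.' -> reject
  (1,3)=. (2,3)=O -> step reproduces the target at every cell -> ACCEPT
  (1,3)=O (2,3)=. -> step gives (0,2)='O' but target has '.' -> reject
  (1,3)=O (2,3)=O -> step gives (0,2)='O' but target has '.' -> reject
Unique solution: (1,3)=dead, (2,3)=live.
Check: live-neighbor counts of every cell in the completed generation 0:
3220
2342
4653
2464
3352
Applying B3/S23 to generation 0 with these counts gives:
OO..
OO..
...O
O...
OO.O
which matches the target exactly.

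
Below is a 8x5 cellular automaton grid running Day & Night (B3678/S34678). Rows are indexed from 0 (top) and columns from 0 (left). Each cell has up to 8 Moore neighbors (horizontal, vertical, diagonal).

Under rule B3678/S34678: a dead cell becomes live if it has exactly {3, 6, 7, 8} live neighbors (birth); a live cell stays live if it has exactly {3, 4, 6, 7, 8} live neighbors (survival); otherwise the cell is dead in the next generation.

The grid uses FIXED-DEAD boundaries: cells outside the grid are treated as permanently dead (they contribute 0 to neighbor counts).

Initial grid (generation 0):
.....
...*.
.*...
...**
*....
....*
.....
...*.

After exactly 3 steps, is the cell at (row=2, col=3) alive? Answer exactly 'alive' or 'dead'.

Answer: dead

Derivation:
Simulating step by step:
Generation 0 (given above): 7 live cells
Generation 1: 5 live cells
.....
.....
..***
.....
...**
.....
.....
.....
Generation 2: 2 live cells
.....
...*.
.....
..*..
.....
.....
.....
.....
Generation 3: 0 live cells
.....
.....
.....
.....
.....
.....
.....
.....

Cell (2,3) at generation 3: 0 -> dead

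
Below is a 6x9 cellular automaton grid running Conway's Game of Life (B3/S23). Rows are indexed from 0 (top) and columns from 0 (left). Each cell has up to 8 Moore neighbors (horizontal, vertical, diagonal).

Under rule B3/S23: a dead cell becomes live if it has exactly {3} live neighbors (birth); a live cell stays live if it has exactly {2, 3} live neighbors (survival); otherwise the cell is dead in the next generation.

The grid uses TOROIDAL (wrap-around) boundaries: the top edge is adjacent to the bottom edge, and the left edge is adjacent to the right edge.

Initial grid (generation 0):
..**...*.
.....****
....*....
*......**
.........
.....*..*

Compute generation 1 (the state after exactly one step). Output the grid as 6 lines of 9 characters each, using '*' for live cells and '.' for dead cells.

Answer: ....**...
...******
*....*...
........*
*......*.
.........

Derivation:
Simulating step by step:
Generation 0 (given above): 13 live cells
Generation 1: 13 live cells
(generation 1 grid is the final answer)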